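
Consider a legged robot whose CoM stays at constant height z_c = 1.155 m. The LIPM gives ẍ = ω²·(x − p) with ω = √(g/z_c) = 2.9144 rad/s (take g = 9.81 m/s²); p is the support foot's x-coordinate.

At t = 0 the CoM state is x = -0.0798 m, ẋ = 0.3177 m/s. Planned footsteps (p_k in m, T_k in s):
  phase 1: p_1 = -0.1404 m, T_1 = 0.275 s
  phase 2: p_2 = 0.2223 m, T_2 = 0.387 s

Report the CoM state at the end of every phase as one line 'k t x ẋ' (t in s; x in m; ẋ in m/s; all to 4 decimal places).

phase 1: p=-0.1404, T=0.275, ωT=0.801460, cosh=1.338733, sinh=0.890060; start (x,ẋ)=(-0.079800, 0.317700) → end (x,ẋ)=(0.037753, 0.582511)
phase 2: p=0.2223, T=0.387, ωT=1.127873, cosh=1.706400, sinh=1.382679; start (x,ẋ)=(0.037753, 0.582511) → end (x,ẋ)=(0.183750, 0.250332)

1 0.2750 0.0378 0.5825
2 0.6620 0.1837 0.2503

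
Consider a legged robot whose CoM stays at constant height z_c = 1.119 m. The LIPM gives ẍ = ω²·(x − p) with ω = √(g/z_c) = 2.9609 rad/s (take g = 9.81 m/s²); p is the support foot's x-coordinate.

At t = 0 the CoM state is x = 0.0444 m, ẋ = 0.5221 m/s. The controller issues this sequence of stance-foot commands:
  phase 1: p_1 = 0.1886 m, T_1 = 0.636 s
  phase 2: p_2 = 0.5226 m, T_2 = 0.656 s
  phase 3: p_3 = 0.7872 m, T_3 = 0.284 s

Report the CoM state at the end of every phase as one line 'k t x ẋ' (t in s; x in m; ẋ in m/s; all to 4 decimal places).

1 0.6360 0.2698 0.3849
2 1.2920 0.0670 -1.1865
3 1.5760 -0.5811 -3.6433

phase 1: p=0.1886, T=0.636, ωT=1.883132, cosh=3.363089, sinh=3.210976; start (x,ẋ)=(0.044400, 0.522100) → end (x,ẋ)=(0.269839, 0.384905)
phase 2: p=0.5226, T=0.656, ωT=1.942350, cosh=3.559246, sinh=3.415880; start (x,ẋ)=(0.269839, 0.384905) → end (x,ẋ)=(0.067011, -1.186475)
phase 3: p=0.7872, T=0.284, ωT=0.840896, cosh=1.374883, sinh=0.943559; start (x,ẋ)=(0.067011, -1.186475) → end (x,ẋ)=(-0.581073, -3.643318)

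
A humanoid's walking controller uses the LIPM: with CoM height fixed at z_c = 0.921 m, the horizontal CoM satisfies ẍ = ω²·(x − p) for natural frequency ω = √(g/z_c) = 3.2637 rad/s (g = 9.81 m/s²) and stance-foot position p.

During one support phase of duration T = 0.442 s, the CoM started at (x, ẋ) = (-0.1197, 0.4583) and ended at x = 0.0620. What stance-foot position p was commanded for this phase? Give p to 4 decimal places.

ωT = 3.2637·0.442 = 1.442555; cosh(ωT) = 2.233909, sinh(ωT) = 1.997586
x(T) = p + (x₀−p)·cosh(ωT) + (ẋ₀/ω)·sinh(ωT) ⇒ p·(1 − cosh) = x(T) − x₀·cosh − (ẋ₀/ω)·sinh
numerator   = 0.0620 − (-0.1197)·2.233909 − (0.4583/3.2637)·1.997586 = 0.048891
denominator = 1 − 2.233909 = -1.233909
p = 0.048891 / -1.233909 = -0.0396

p = -0.0396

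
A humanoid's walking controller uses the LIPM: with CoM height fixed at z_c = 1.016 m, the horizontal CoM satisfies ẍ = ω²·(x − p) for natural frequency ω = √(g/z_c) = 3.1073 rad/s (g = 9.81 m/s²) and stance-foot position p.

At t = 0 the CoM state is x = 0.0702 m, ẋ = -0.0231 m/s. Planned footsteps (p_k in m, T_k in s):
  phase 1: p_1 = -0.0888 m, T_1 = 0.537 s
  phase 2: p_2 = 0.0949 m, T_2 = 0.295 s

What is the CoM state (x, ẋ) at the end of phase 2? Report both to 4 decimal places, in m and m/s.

phase 1: p=-0.0888, T=0.537, ωT=1.668620, cosh=2.746675, sinh=2.558168; start (x,ẋ)=(0.070200, -0.023100) → end (x,ẋ)=(0.328904, 1.200442)
phase 2: p=0.0949, T=0.295, ωT=0.916653, cosh=1.450381, sinh=1.050526; start (x,ẋ)=(0.328904, 1.200442) → end (x,ẋ)=(0.840144, 2.504956)

x = 0.8401, ẋ = 2.5050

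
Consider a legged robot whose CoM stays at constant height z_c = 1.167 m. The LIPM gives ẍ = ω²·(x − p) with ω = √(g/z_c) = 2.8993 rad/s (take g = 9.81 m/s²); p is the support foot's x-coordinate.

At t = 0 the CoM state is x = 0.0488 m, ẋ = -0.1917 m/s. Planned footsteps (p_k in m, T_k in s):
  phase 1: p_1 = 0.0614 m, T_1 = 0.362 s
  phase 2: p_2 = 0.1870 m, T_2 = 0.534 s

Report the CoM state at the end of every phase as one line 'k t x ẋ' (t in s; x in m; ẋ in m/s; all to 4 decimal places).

1 0.3620 -0.0417 -0.3531
2 0.8960 -0.6485 -2.3564

phase 1: p=0.0614, T=0.362, ωT=1.049547, cosh=1.603226, sinh=1.253130; start (x,ẋ)=(0.048800, -0.191700) → end (x,ẋ)=(-0.041657, -0.353117)
phase 2: p=0.1870, T=0.534, ωT=1.548226, cosh=2.457873, sinh=2.245248; start (x,ẋ)=(-0.041657, -0.353117) → end (x,ẋ)=(-0.648467, -2.356391)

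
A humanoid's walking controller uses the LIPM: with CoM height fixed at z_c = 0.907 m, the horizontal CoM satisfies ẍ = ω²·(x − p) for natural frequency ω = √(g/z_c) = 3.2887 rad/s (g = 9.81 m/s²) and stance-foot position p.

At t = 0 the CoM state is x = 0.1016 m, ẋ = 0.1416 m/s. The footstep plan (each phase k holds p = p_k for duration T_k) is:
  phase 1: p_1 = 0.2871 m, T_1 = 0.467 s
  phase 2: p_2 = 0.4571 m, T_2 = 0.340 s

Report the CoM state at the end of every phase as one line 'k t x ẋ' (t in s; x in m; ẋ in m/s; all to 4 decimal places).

phase 1: p=0.2871, T=0.467, ωT=1.535823, cosh=2.430212, sinh=2.214934; start (x,ẋ)=(0.101600, 0.141600) → end (x,ẋ)=(-0.068337, -1.007111)
phase 2: p=0.4571, T=0.340, ωT=1.118158, cosh=1.693048, sinh=1.366166; start (x,ẋ)=(-0.068337, -1.007111) → end (x,ẋ)=(-0.850856, -4.065829)

1 0.4670 -0.0683 -1.0071
2 0.8070 -0.8509 -4.0658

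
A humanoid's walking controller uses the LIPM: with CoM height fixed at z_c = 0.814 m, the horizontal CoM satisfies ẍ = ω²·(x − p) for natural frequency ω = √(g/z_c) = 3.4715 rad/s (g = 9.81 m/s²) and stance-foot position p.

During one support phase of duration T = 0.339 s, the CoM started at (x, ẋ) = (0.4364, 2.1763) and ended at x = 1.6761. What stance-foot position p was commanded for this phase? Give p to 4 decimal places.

ωT = 3.4715·0.339 = 1.176839; cosh(ωT) = 1.776177, sinh(ωT) = 1.467925
x(T) = p + (x₀−p)·cosh(ωT) + (ẋ₀/ω)·sinh(ωT) ⇒ p·(1 − cosh) = x(T) − x₀·cosh − (ẋ₀/ω)·sinh
numerator   = 1.6761 − (0.4364)·1.776177 − (2.1763/3.4715)·1.467925 = -0.019273
denominator = 1 − 1.776177 = -0.776177
p = -0.019273 / -0.776177 = 0.0248

p = 0.0248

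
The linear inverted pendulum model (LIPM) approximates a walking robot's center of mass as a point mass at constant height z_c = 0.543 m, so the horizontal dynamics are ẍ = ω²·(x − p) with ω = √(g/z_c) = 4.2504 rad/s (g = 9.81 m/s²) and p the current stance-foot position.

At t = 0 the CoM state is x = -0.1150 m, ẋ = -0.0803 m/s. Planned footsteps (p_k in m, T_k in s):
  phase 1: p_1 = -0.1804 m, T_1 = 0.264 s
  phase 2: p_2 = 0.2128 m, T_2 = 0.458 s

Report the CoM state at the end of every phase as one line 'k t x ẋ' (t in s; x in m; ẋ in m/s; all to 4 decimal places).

phase 1: p=-0.1804, T=0.264, ωT=1.122106, cosh=1.698454, sinh=1.372860; start (x,ẋ)=(-0.115000, -0.080300) → end (x,ẋ)=(-0.095258, 0.245237)
phase 2: p=0.2128, T=0.458, ωT=1.946683, cosh=3.574080, sinh=3.431333; start (x,ẋ)=(-0.095258, 0.245237) → end (x,ẋ)=(-0.690244, -3.616384)

1 0.2640 -0.0953 0.2452
2 0.7220 -0.6902 -3.6164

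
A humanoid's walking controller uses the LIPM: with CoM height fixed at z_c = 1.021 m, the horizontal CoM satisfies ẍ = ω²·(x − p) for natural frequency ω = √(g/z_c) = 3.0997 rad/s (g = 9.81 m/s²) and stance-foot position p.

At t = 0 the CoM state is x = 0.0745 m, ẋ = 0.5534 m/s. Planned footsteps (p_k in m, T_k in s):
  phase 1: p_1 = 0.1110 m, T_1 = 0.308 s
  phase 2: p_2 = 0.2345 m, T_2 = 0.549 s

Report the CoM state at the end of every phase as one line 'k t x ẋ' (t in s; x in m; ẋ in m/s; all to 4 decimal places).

1 0.3080 0.2541 0.7002
2 0.8570 0.8888 2.1446

phase 1: p=0.1110, T=0.308, ωT=0.954708, cosh=1.491418, sinh=1.106493; start (x,ẋ)=(0.074500, 0.553400) → end (x,ẋ)=(0.254109, 0.700163)
phase 2: p=0.2345, T=0.549, ωT=1.701735, cosh=2.832911, sinh=2.650544; start (x,ẋ)=(0.254109, 0.700163) → end (x,ẋ)=(0.888758, 2.144607)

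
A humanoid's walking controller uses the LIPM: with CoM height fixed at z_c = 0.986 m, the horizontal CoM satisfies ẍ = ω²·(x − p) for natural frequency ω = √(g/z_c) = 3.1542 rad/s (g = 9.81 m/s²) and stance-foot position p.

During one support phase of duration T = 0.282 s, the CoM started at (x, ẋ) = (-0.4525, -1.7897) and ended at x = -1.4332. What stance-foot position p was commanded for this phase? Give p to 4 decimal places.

p = 0.5106

ωT = 3.1542·0.282 = 0.889484; cosh(ωT) = 1.422371, sinh(ωT) = 1.011503
x(T) = p + (x₀−p)·cosh(ωT) + (ẋ₀/ω)·sinh(ωT) ⇒ p·(1 − cosh) = x(T) − x₀·cosh − (ẋ₀/ω)·sinh
numerator   = -1.4332 − (-0.4525)·1.422371 − (-1.7897/3.1542)·1.011503 = -0.215648
denominator = 1 − 1.422371 = -0.422371
p = -0.215648 / -0.422371 = 0.5106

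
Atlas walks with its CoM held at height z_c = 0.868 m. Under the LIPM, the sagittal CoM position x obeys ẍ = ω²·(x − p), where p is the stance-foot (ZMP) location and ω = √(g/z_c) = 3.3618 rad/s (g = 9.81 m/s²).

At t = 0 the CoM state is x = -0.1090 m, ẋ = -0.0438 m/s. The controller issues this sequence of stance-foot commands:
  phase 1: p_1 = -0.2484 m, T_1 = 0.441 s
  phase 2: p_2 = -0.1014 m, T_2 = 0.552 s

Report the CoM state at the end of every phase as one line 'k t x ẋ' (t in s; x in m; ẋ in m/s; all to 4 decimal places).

1 0.4410 0.0472 0.8773
2 0.9930 1.1996 4.4329

phase 1: p=-0.2484, T=0.441, ωT=1.482554, cosh=2.315618, sinh=2.088561; start (x,ẋ)=(-0.109000, -0.043800) → end (x,ẋ)=(0.047186, 0.877348)
phase 2: p=-0.1014, T=0.552, ωT=1.855714, cosh=3.276301, sinh=3.119960; start (x,ẋ)=(0.047186, 0.877348) → end (x,ẋ)=(1.199646, 4.432927)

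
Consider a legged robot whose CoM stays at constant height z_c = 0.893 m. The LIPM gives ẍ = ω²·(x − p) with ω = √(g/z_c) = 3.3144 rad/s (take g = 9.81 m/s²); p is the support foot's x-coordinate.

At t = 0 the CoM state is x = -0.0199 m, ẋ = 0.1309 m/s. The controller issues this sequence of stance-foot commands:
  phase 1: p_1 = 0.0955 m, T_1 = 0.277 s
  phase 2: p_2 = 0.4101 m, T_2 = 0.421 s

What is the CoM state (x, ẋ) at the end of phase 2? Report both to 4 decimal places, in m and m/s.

phase 1: p=0.0955, T=0.277, ωT=0.918089, cosh=1.451890, sinh=1.052609; start (x,ẋ)=(-0.019900, 0.130900) → end (x,ẋ)=(-0.030476, -0.212551)
phase 2: p=0.4101, T=0.421, ωT=1.395362, cosh=2.142090, sinh=1.894347; start (x,ẋ)=(-0.030476, -0.212551) → end (x,ẋ)=(-0.655137, -3.221515)

x = -0.6551, ẋ = -3.2215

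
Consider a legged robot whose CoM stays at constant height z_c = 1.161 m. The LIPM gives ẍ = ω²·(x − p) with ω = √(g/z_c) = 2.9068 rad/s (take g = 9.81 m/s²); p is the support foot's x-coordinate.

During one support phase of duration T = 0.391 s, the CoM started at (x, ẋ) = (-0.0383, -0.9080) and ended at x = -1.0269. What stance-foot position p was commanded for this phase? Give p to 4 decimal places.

p = 0.7301

ωT = 2.9068·0.391 = 1.136559; cosh(ωT) = 1.718474, sinh(ωT) = 1.397553
x(T) = p + (x₀−p)·cosh(ωT) + (ẋ₀/ω)·sinh(ωT) ⇒ p·(1 − cosh) = x(T) − x₀·cosh − (ẋ₀/ω)·sinh
numerator   = -1.0269 − (-0.0383)·1.718474 − (-0.9080/2.9068)·1.397553 = -0.524527
denominator = 1 − 1.718474 = -0.718474
p = -0.524527 / -0.718474 = 0.7301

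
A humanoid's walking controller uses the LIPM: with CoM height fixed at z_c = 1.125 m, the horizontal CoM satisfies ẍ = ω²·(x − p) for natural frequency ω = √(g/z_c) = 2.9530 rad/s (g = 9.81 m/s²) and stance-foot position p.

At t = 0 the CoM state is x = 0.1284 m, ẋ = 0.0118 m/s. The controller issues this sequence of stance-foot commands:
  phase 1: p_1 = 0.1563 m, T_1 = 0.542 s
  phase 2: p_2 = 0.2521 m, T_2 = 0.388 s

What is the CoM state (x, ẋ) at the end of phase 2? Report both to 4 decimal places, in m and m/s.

x = -0.1011, ẋ = -0.9469

phase 1: p=0.1563, T=0.542, ωT=1.600526, cosh=2.578714, sinh=2.376924; start (x,ẋ)=(0.128400, 0.011800) → end (x,ẋ)=(0.093852, -0.165403)
phase 2: p=0.2521, T=0.388, ωT=1.145764, cosh=1.731412, sinh=1.413431; start (x,ẋ)=(0.093852, -0.165403) → end (x,ẋ)=(-0.101061, -0.946886)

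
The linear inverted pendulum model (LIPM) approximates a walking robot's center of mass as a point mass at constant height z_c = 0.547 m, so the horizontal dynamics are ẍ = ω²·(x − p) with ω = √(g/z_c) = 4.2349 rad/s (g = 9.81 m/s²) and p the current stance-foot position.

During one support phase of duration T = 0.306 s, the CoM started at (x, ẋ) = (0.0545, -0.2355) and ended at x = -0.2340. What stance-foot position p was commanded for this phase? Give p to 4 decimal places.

ωT = 4.2349·0.306 = 1.295879; cosh(ωT) = 1.963933, sinh(ωT) = 1.690275
x(T) = p + (x₀−p)·cosh(ωT) + (ẋ₀/ω)·sinh(ωT) ⇒ p·(1 − cosh) = x(T) − x₀·cosh − (ẋ₀/ω)·sinh
numerator   = -0.2340 − (0.0545)·1.963933 − (-0.2355/4.2349)·1.690275 = -0.247039
denominator = 1 − 1.963933 = -0.963933
p = -0.247039 / -0.963933 = 0.2563

p = 0.2563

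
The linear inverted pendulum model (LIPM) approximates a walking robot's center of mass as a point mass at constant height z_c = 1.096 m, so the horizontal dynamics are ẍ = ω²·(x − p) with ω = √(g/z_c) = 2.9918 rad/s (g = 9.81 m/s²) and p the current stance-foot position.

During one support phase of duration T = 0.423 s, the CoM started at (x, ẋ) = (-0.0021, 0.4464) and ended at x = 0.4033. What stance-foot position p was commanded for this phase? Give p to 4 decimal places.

p = -0.1794

ωT = 2.9918·0.423 = 1.265531; cosh(ωT) = 1.913533, sinh(ωT) = 1.631443
x(T) = p + (x₀−p)·cosh(ωT) + (ẋ₀/ω)·sinh(ωT) ⇒ p·(1 − cosh) = x(T) − x₀·cosh − (ẋ₀/ω)·sinh
numerator   = 0.4033 − (-0.0021)·1.913533 − (0.4464/2.9918)·1.631443 = 0.163894
denominator = 1 − 1.913533 = -0.913533
p = 0.163894 / -0.913533 = -0.1794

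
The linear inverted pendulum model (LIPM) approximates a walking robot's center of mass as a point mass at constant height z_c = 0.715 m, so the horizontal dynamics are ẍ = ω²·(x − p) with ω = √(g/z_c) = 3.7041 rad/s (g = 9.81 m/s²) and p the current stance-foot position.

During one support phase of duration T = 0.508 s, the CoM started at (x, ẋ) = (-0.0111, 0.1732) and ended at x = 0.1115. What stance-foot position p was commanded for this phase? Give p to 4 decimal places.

p = 0.0005

ωT = 3.7041·0.508 = 1.881683; cosh(ωT) = 3.358438, sinh(ωT) = 3.206104
x(T) = p + (x₀−p)·cosh(ωT) + (ẋ₀/ω)·sinh(ωT) ⇒ p·(1 − cosh) = x(T) − x₀·cosh − (ẋ₀/ω)·sinh
numerator   = 0.1115 − (-0.0111)·3.358438 − (0.1732/3.7041)·3.206104 = -0.001136
denominator = 1 − 3.358438 = -2.358438
p = -0.001136 / -2.358438 = 0.0005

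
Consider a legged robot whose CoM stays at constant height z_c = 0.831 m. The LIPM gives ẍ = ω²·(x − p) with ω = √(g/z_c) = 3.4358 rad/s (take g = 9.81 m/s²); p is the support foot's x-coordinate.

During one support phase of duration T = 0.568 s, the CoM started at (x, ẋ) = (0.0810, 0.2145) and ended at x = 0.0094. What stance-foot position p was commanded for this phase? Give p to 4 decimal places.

p = 0.1917

ωT = 3.4358·0.568 = 1.951534; cosh(ωT) = 3.590768, sinh(ωT) = 3.448712
x(T) = p + (x₀−p)·cosh(ωT) + (ẋ₀/ω)·sinh(ωT) ⇒ p·(1 − cosh) = x(T) − x₀·cosh − (ẋ₀/ω)·sinh
numerator   = 0.0094 − (0.0810)·3.590768 − (0.2145/3.4358)·3.448712 = -0.496758
denominator = 1 − 3.590768 = -2.590768
p = -0.496758 / -2.590768 = 0.1917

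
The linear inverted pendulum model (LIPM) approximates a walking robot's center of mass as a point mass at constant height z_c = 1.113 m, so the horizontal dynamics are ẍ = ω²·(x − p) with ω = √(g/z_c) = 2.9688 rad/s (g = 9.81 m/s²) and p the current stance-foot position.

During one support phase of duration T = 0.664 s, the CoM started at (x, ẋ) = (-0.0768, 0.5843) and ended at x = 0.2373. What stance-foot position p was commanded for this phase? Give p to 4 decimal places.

ωT = 2.9688·0.664 = 1.971283; cosh(ωT) = 3.659581, sinh(ωT) = 3.520303
x(T) = p + (x₀−p)·cosh(ωT) + (ẋ₀/ω)·sinh(ωT) ⇒ p·(1 − cosh) = x(T) − x₀·cosh − (ẋ₀/ω)·sinh
numerator   = 0.2373 − (-0.0768)·3.659581 − (0.5843/2.9688)·3.520303 = -0.174487
denominator = 1 − 3.659581 = -2.659581
p = -0.174487 / -2.659581 = 0.0656

p = 0.0656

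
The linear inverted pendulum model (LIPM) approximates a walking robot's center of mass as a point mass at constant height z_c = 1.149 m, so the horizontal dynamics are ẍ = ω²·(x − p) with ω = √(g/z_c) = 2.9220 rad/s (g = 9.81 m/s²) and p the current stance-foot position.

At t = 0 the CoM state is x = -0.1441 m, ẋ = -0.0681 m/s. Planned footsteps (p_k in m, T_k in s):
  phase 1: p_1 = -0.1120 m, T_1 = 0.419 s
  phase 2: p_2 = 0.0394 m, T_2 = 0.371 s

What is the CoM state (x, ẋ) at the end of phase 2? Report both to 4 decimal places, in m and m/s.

x = -0.4891, ẋ = -1.3921

phase 1: p=-0.1120, T=0.419, ωT=1.224318, cosh=1.847902, sinh=1.553944; start (x,ẋ)=(-0.144100, -0.068100) → end (x,ẋ)=(-0.207534, -0.271596)
phase 2: p=0.0394, T=0.371, ωT=1.084062, cosh=1.647442, sinh=1.309223; start (x,ẋ)=(-0.207534, -0.271596) → end (x,ẋ)=(-0.489100, -1.392096)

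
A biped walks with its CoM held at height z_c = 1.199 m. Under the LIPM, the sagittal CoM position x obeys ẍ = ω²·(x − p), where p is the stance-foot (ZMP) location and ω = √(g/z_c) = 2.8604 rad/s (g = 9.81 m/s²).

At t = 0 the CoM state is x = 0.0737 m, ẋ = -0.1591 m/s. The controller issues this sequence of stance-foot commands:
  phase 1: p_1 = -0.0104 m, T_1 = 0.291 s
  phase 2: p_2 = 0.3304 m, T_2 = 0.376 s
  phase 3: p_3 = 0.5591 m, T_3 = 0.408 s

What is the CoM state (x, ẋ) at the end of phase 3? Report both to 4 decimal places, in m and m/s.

phase 1: p=-0.0104, T=0.291, ωT=0.832376, cosh=1.366895, sinh=0.931880; start (x,ẋ)=(0.073700, -0.159100) → end (x,ẋ)=(0.052723, 0.006700)
phase 2: p=0.3304, T=0.376, ωT=1.075510, cosh=1.636306, sinh=1.295183; start (x,ẋ)=(0.052723, 0.006700) → end (x,ẋ)=(-0.120931, -1.017757)
phase 3: p=0.5591, T=0.408, ωT=1.167043, cosh=1.761883, sinh=1.450597; start (x,ẋ)=(-0.120931, -1.017757) → end (x,ẋ)=(-1.155171, -4.614812)

x = -1.1552, ẋ = -4.6148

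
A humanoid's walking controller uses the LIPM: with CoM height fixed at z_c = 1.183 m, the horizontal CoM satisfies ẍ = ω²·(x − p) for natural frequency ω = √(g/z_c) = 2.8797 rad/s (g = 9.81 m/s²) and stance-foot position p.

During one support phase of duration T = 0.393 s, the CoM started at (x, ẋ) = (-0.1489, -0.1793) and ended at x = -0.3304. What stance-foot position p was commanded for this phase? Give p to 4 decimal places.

ωT = 2.8797·0.393 = 1.131722; cosh(ωT) = 1.711735, sinh(ωT) = 1.389257
x(T) = p + (x₀−p)·cosh(ωT) + (ẋ₀/ω)·sinh(ωT) ⇒ p·(1 − cosh) = x(T) − x₀·cosh − (ẋ₀/ω)·sinh
numerator   = -0.3304 − (-0.1489)·1.711735 − (-0.1793/2.8797)·1.389257 = 0.010977
denominator = 1 − 1.711735 = -0.711735
p = 0.010977 / -0.711735 = -0.0154

p = -0.0154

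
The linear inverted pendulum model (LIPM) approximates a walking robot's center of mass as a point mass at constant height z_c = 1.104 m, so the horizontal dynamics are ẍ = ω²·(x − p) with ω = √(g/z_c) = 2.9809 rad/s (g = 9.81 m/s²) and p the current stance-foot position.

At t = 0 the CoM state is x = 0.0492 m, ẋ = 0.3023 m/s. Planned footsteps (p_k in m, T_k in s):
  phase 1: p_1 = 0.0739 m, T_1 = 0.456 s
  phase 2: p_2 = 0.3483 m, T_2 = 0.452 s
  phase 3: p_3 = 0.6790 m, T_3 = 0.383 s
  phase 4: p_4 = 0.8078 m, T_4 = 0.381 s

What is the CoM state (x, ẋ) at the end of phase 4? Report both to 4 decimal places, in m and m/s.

x = -0.5915, ẋ = -3.9224

phase 1: p=0.0739, T=0.456, ωT=1.359290, cosh=2.075136, sinh=1.818293; start (x,ẋ)=(0.049200, 0.302300) → end (x,ẋ)=(0.207041, 0.493436)
phase 2: p=0.3483, T=0.452, ωT=1.347367, cosh=2.053603, sinh=1.793679; start (x,ẋ)=(0.207041, 0.493436) → end (x,ẋ)=(0.355123, 0.258044)
phase 3: p=0.6790, T=0.383, ωT=1.141685, cosh=1.725661, sinh=1.406380; start (x,ẋ)=(0.355123, 0.258044) → end (x,ẋ)=(0.241843, -0.912485)
phase 4: p=0.8078, T=0.381, ωT=1.135723, cosh=1.717307, sinh=1.396117; start (x,ẋ)=(0.241843, -0.912485) → end (x,ẋ)=(-0.591488, -3.922351)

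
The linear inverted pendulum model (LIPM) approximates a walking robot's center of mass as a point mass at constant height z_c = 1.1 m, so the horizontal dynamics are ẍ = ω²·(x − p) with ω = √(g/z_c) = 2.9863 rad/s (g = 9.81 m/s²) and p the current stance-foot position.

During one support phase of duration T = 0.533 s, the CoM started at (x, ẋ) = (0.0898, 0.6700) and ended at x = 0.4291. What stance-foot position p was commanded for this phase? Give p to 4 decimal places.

ωT = 2.9863·0.533 = 1.591698; cosh(ωT) = 2.557831, sinh(ωT) = 2.354251
x(T) = p + (x₀−p)·cosh(ωT) + (ẋ₀/ω)·sinh(ωT) ⇒ p·(1 − cosh) = x(T) − x₀·cosh − (ẋ₀/ω)·sinh
numerator   = 0.4291 − (0.0898)·2.557831 − (0.6700/2.9863)·2.354251 = -0.328788
denominator = 1 − 2.557831 = -1.557831
p = -0.328788 / -1.557831 = 0.2111

p = 0.2111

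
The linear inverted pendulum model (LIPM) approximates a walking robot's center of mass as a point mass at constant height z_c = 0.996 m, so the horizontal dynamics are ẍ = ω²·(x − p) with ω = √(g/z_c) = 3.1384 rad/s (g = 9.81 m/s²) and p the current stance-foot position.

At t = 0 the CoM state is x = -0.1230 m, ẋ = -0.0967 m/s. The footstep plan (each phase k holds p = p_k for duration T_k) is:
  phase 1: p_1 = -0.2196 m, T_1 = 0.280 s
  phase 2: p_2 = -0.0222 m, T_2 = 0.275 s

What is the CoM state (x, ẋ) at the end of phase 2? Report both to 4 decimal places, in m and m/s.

phase 1: p=-0.2196, T=0.280, ωT=0.878752, cosh=1.411597, sinh=0.996296; start (x,ẋ)=(-0.123000, -0.096700) → end (x,ẋ)=(-0.113937, 0.165545)
phase 2: p=-0.0222, T=0.275, ωT=0.863060, cosh=1.396136, sinh=0.974267; start (x,ẋ)=(-0.113937, 0.165545) → end (x,ẋ)=(-0.098887, -0.049377)

x = -0.0989, ẋ = -0.0494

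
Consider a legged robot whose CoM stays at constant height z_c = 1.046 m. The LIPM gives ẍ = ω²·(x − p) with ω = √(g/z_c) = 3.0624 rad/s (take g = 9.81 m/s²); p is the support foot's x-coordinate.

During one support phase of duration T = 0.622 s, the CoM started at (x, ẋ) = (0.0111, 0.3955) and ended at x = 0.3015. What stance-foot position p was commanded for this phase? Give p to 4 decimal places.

p = 0.0661

ωT = 3.0624·0.622 = 1.904813; cosh(ωT) = 3.433500, sinh(ωT) = 3.284650
x(T) = p + (x₀−p)·cosh(ωT) + (ẋ₀/ω)·sinh(ωT) ⇒ p·(1 − cosh) = x(T) − x₀·cosh − (ẋ₀/ω)·sinh
numerator   = 0.3015 − (0.0111)·3.433500 − (0.3955/3.0624)·3.284650 = -0.160815
denominator = 1 − 3.433500 = -2.433500
p = -0.160815 / -2.433500 = 0.0661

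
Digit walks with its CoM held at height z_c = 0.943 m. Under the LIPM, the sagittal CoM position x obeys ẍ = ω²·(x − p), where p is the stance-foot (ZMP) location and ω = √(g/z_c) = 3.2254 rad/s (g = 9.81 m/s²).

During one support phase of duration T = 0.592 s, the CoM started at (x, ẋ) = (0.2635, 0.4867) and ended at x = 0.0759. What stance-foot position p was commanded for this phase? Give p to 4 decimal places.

p = 0.5435

ωT = 3.2254·0.592 = 1.909437; cosh(ωT) = 3.448725, sinh(ωT) = 3.300561
x(T) = p + (x₀−p)·cosh(ωT) + (ẋ₀/ω)·sinh(ωT) ⇒ p·(1 − cosh) = x(T) − x₀·cosh − (ẋ₀/ω)·sinh
numerator   = 0.0759 − (0.2635)·3.448725 − (0.4867/3.2254)·3.300561 = -1.330881
denominator = 1 − 3.448725 = -2.448725
p = -1.330881 / -2.448725 = 0.5435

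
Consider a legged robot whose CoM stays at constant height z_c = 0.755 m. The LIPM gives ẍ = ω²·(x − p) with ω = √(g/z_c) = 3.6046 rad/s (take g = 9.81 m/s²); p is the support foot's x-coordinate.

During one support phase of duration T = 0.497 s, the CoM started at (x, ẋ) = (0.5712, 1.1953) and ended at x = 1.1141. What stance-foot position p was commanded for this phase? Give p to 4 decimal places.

ωT = 3.6046·0.497 = 1.791486; cosh(ωT) = 3.082536, sinh(ωT) = 2.915824
x(T) = p + (x₀−p)·cosh(ωT) + (ẋ₀/ω)·sinh(ωT) ⇒ p·(1 − cosh) = x(T) − x₀·cosh − (ẋ₀/ω)·sinh
numerator   = 1.1141 − (0.5712)·3.082536 − (1.1953/3.6046)·2.915824 = -1.613544
denominator = 1 − 3.082536 = -2.082536
p = -1.613544 / -2.082536 = 0.7748

p = 0.7748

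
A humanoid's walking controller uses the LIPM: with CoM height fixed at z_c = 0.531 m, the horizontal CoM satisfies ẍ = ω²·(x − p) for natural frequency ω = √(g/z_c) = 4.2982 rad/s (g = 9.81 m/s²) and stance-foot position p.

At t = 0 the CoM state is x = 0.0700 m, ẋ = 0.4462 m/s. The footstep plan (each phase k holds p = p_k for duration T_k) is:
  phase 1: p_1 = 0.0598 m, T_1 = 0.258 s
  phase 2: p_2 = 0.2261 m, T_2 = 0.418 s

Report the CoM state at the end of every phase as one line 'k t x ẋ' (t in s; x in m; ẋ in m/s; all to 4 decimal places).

1 0.2580 0.2171 0.8091
2 0.6760 0.7502 2.3934

phase 1: p=0.0598, T=0.258, ωT=1.108936, cosh=1.680520, sinh=1.350610; start (x,ẋ)=(0.070000, 0.446200) → end (x,ẋ)=(0.217149, 0.809061)
phase 2: p=0.2261, T=0.418, ωT=1.796648, cosh=3.097627, sinh=2.931773; start (x,ẋ)=(0.217149, 0.809061) → end (x,ẋ)=(0.750229, 2.393379)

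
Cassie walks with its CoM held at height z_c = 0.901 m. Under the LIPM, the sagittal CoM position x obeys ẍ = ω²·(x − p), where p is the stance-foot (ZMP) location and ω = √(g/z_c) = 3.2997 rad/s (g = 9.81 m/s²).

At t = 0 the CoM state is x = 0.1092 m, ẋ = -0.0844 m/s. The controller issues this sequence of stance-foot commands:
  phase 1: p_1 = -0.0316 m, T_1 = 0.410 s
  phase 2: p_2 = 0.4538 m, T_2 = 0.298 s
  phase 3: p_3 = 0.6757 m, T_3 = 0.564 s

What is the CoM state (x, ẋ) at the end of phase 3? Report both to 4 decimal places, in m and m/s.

phase 1: p=-0.0316, T=0.410, ωT=1.352877, cosh=2.063517, sinh=1.805022; start (x,ẋ)=(0.109200, -0.084400) → end (x,ẋ)=(0.212774, 0.664448)
phase 2: p=0.4538, T=0.298, ωT=0.983311, cosh=1.523681, sinh=1.149611; start (x,ẋ)=(0.212774, 0.664448) → end (x,ẋ)=(0.318046, 0.098108)
phase 3: p=0.6757, T=0.564, ωT=1.861031, cosh=3.292937, sinh=3.137425; start (x,ẋ)=(0.318046, 0.098108) → end (x,ẋ)=(-0.408748, -3.379569)

x = -0.4087, ẋ = -3.3796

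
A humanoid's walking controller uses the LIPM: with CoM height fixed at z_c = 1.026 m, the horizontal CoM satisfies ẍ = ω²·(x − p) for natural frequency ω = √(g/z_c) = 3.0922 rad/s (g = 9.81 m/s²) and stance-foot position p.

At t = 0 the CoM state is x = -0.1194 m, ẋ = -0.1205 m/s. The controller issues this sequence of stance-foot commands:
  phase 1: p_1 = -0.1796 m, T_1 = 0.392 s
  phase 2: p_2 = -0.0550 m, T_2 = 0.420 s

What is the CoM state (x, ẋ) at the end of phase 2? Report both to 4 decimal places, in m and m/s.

x = -0.1655, ẋ = -0.2616

phase 1: p=-0.1796, T=0.392, ωT=1.212142, cosh=1.829118, sinh=1.531559; start (x,ẋ)=(-0.119400, -0.120500) → end (x,ẋ)=(-0.129170, 0.064692)
phase 2: p=-0.0550, T=0.420, ωT=1.298724, cosh=1.968749, sinh=1.695869; start (x,ẋ)=(-0.129170, 0.064692) → end (x,ẋ)=(-0.165544, -0.261586)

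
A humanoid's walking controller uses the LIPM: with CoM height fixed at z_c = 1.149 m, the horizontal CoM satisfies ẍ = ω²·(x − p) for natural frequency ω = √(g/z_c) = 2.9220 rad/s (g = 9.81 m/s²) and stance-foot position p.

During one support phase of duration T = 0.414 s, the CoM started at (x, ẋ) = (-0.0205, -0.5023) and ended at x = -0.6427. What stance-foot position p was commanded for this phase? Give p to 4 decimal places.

p = 0.4153

ωT = 2.9220·0.414 = 1.209708; cosh(ωT) = 1.825395, sinh(ωT) = 1.527111
x(T) = p + (x₀−p)·cosh(ωT) + (ẋ₀/ω)·sinh(ωT) ⇒ p·(1 − cosh) = x(T) − x₀·cosh − (ẋ₀/ω)·sinh
numerator   = -0.6427 − (-0.0205)·1.825395 − (-0.5023/2.9220)·1.527111 = -0.342765
denominator = 1 − 1.825395 = -0.825395
p = -0.342765 / -0.825395 = 0.4153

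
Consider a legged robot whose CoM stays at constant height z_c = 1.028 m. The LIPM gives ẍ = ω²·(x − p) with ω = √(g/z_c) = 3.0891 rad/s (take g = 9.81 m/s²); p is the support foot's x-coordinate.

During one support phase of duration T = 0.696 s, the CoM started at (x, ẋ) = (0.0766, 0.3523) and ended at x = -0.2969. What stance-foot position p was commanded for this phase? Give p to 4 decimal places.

ωT = 3.0891·0.696 = 2.150014; cosh(ωT) = 4.350729, sinh(ωT) = 4.234246
x(T) = p + (x₀−p)·cosh(ωT) + (ẋ₀/ω)·sinh(ωT) ⇒ p·(1 − cosh) = x(T) − x₀·cosh − (ẋ₀/ω)·sinh
numerator   = -0.2969 − (0.0766)·4.350729 − (0.3523/3.0891)·4.234246 = -1.113065
denominator = 1 − 4.350729 = -3.350729
p = -1.113065 / -3.350729 = 0.3322

p = 0.3322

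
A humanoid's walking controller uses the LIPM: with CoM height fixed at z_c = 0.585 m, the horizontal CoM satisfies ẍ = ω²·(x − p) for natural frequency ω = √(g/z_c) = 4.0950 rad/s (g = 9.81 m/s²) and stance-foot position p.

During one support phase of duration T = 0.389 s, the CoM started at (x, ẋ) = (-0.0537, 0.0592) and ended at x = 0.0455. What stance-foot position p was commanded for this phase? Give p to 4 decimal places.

ωT = 4.0950·0.389 = 1.592955; cosh(ωT) = 2.560792, sinh(ωT) = 2.357469
x(T) = p + (x₀−p)·cosh(ωT) + (ẋ₀/ω)·sinh(ωT) ⇒ p·(1 − cosh) = x(T) − x₀·cosh − (ẋ₀/ω)·sinh
numerator   = 0.0455 − (-0.0537)·2.560792 − (0.0592/4.0950)·2.357469 = 0.148933
denominator = 1 − 2.560792 = -1.560792
p = 0.148933 / -1.560792 = -0.0954

p = -0.0954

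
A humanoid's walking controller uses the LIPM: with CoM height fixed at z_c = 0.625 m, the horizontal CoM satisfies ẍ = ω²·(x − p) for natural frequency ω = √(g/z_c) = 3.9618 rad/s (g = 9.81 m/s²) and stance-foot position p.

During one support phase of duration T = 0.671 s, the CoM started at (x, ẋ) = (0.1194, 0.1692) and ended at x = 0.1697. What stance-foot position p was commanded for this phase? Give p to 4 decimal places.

p = 0.1604

ωT = 3.9618·0.671 = 2.658368; cosh(ωT) = 7.171518, sinh(ωT) = 7.101456
x(T) = p + (x₀−p)·cosh(ωT) + (ẋ₀/ω)·sinh(ωT) ⇒ p·(1 − cosh) = x(T) − x₀·cosh − (ẋ₀/ω)·sinh
numerator   = 0.1697 − (0.1194)·7.171518 − (0.1692/3.9618)·7.101456 = -0.989867
denominator = 1 − 7.171518 = -6.171518
p = -0.989867 / -6.171518 = 0.1604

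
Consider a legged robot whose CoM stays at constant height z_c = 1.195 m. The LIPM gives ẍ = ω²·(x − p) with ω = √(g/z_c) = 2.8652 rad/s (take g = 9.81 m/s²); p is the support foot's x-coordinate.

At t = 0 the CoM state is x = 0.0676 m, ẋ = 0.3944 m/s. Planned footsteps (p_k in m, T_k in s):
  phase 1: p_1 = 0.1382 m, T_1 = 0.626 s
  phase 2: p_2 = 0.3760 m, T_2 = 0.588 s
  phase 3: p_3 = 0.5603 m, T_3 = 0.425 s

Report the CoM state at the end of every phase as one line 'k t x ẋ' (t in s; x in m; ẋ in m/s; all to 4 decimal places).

1 0.6260 0.3224 0.6271
2 1.2140 0.7962 1.3487
3 1.6390 1.7195 3.5205

phase 1: p=0.1382, T=0.626, ωT=1.793615, cosh=3.088751, sinh=2.922394; start (x,ẋ)=(0.067600, 0.394400) → end (x,ẋ)=(0.322407, 0.627053)
phase 2: p=0.3760, T=0.588, ωT=1.684738, cosh=2.788265, sinh=2.602772; start (x,ẋ)=(0.322407, 0.627053) → end (x,ẋ)=(0.796188, 1.348721)
phase 3: p=0.5603, T=0.425, ωT=1.217710, cosh=1.837673, sinh=1.541766; start (x,ẋ)=(0.796188, 1.348721) → end (x,ẋ)=(1.719533, 3.520537)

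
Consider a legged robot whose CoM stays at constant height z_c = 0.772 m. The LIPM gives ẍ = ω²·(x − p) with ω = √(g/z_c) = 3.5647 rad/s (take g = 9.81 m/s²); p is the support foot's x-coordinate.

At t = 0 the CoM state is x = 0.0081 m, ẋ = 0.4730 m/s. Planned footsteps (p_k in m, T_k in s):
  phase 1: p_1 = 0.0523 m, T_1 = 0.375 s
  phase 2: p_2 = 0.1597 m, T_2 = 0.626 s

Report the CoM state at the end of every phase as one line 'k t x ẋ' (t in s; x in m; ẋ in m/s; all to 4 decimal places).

1 0.3750 0.1975 0.6832
2 1.0010 1.2200 3.8385

phase 1: p=0.0523, T=0.375, ωT=1.336763, cosh=2.034697, sinh=1.772002; start (x,ẋ)=(0.008100, 0.473000) → end (x,ẋ)=(0.197493, 0.683215)
phase 2: p=0.1597, T=0.626, ωT=2.231502, cosh=4.710607, sinh=4.603240; start (x,ẋ)=(0.197493, 0.683215) → end (x,ẋ)=(1.219993, 3.838517)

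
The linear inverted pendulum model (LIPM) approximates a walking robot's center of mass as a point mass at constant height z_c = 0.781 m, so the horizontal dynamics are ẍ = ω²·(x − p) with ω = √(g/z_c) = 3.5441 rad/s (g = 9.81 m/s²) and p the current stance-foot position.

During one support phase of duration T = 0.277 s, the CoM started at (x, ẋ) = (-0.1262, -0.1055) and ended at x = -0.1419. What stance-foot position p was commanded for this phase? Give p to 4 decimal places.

p = -0.1616

ωT = 3.5441·0.277 = 0.981716; cosh(ωT) = 1.521850, sinh(ωT) = 1.147182
x(T) = p + (x₀−p)·cosh(ωT) + (ẋ₀/ω)·sinh(ωT) ⇒ p·(1 − cosh) = x(T) − x₀·cosh − (ẋ₀/ω)·sinh
numerator   = -0.1419 − (-0.1262)·1.521850 − (-0.1055/3.5441)·1.147182 = 0.084306
denominator = 1 − 1.521850 = -0.521850
p = 0.084306 / -0.521850 = -0.1616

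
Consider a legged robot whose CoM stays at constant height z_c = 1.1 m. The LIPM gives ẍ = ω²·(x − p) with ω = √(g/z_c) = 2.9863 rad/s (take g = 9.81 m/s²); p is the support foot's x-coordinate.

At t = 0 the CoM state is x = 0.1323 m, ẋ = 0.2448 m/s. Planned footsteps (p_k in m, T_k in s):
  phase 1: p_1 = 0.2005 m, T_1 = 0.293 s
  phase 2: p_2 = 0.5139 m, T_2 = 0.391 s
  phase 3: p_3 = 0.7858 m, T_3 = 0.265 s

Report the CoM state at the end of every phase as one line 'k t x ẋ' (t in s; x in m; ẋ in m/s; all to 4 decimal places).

phase 1: p=0.2005, T=0.293, ωT=0.874986, cosh=1.407855, sinh=0.990987; start (x,ẋ)=(0.132300, 0.244800) → end (x,ẋ)=(0.185720, 0.142813)
phase 2: p=0.5139, T=0.391, ωT=1.167643, cosh=1.762754, sinh=1.451655; start (x,ẋ)=(0.185720, 0.142813) → end (x,ẋ)=(0.004821, -1.170942)
phase 3: p=0.7858, T=0.265, ωT=0.791370, cosh=1.329820, sinh=0.876596; start (x,ẋ)=(0.004821, -1.170942) → end (x,ẋ)=(-0.596479, -3.601572)

1 0.2930 0.1857 0.1428
2 0.6840 0.0048 -1.1709
3 0.9490 -0.5965 -3.6016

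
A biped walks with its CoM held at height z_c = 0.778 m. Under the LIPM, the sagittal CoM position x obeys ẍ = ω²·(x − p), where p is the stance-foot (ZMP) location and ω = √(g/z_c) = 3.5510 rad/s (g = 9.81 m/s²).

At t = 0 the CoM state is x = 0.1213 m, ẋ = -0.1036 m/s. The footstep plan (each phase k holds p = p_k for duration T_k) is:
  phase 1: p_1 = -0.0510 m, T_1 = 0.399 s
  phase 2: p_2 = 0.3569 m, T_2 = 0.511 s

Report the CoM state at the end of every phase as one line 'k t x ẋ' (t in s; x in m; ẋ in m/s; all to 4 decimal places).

1 0.3990 0.2686 0.9613
2 0.9100 0.8874 2.0914

phase 1: p=-0.0510, T=0.399, ωT=1.416849, cosh=2.183291, sinh=1.940814; start (x,ẋ)=(0.121300, -0.103600) → end (x,ẋ)=(0.268558, 0.961273)
phase 2: p=0.3569, T=0.511, ωT=1.814561, cosh=3.150645, sinh=2.987736; start (x,ẋ)=(0.268558, 0.961273) → end (x,ẋ)=(0.887361, 2.091372)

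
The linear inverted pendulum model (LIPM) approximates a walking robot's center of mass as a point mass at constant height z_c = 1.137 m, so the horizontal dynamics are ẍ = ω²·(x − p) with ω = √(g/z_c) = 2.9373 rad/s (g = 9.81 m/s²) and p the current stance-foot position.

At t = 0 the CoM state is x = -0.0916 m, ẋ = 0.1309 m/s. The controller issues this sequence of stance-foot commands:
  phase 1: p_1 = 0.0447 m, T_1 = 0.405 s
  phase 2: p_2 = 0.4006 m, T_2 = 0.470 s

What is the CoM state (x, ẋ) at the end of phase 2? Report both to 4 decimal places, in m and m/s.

x = -0.9582, ẋ = -3.6876

phase 1: p=0.0447, T=0.405, ωT=1.189607, cosh=1.795064, sinh=1.490723; start (x,ẋ)=(-0.091600, 0.130900) → end (x,ẋ)=(-0.133534, -0.361843)
phase 2: p=0.4006, T=0.470, ωT=1.380531, cosh=2.114229, sinh=1.862784; start (x,ẋ)=(-0.133534, -0.361843) → end (x,ẋ)=(-0.958155, -3.687561)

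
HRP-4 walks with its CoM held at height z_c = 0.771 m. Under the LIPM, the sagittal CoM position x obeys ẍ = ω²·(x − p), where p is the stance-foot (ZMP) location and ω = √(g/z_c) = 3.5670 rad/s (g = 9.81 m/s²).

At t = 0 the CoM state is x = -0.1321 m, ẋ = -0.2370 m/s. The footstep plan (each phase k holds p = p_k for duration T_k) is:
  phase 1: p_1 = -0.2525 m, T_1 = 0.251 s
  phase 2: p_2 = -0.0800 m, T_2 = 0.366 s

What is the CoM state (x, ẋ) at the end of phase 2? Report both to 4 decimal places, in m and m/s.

phase 1: p=-0.2525, T=0.251, ωT=0.895317, cosh=1.428295, sinh=1.019817; start (x,ẋ)=(-0.132100, -0.237000) → end (x,ẋ)=(-0.148292, 0.099472)
phase 2: p=-0.0800, T=0.366, ωT=1.305522, cosh=1.980323, sinh=1.709292; start (x,ẋ)=(-0.148292, 0.099472) → end (x,ẋ)=(-0.167575, -0.219396)

x = -0.1676, ẋ = -0.2194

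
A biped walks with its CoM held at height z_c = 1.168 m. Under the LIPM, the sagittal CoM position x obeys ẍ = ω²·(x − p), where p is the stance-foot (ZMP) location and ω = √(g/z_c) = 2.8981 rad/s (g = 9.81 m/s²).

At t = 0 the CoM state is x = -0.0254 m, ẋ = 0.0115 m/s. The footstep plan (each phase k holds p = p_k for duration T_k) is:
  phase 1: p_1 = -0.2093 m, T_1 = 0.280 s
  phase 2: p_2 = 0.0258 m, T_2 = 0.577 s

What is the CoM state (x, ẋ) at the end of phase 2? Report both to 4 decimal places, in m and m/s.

phase 1: p=-0.2093, T=0.280, ωT=0.811468, cosh=1.347708, sinh=0.903502; start (x,ẋ)=(-0.025400, 0.011500) → end (x,ẋ)=(0.042129, 0.497030)
phase 2: p=0.0258, T=0.577, ωT=1.672204, cosh=2.755860, sinh=2.568027; start (x,ẋ)=(0.042129, 0.497030) → end (x,ẋ)=(0.511221, 1.491269)

x = 0.5112, ẋ = 1.4913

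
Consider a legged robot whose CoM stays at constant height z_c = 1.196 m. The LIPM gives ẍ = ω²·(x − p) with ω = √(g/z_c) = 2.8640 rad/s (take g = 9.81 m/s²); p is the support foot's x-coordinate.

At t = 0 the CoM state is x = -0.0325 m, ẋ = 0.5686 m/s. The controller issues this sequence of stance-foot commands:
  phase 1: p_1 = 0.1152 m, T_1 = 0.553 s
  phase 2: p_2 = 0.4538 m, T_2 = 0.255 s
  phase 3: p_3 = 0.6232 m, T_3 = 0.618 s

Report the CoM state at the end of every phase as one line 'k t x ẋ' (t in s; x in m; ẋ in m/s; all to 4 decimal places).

1 0.5530 0.2035 0.4565
2 0.8080 0.2608 0.0125
3 1.4260 -0.4589 -2.9203

phase 1: p=0.1152, T=0.553, ωT=1.583792, cosh=2.539298, sinh=2.334103; start (x,ẋ)=(-0.032500, 0.568600) → end (x,ẋ)=(0.203543, 0.456490)
phase 2: p=0.4538, T=0.255, ωT=0.730320, cosh=1.278750, sinh=0.796995; start (x,ẋ)=(0.203543, 0.456490) → end (x,ẋ)=(0.260816, 0.012502)
phase 3: p=0.6232, T=0.618, ωT=1.769952, cosh=3.020456, sinh=2.850115; start (x,ẋ)=(0.260816, 0.012502) → end (x,ẋ)=(-0.458923, -2.920279)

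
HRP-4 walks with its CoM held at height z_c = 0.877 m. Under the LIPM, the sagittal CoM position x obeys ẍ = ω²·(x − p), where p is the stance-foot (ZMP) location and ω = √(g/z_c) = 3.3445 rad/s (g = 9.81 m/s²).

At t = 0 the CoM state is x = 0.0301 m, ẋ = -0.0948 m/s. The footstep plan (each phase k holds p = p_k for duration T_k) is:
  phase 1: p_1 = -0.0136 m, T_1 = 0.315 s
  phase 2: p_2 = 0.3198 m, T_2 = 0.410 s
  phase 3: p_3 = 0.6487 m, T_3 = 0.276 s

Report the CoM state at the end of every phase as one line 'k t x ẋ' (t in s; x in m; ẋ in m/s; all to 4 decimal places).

phase 1: p=-0.0136, T=0.315, ωT=1.053518, cosh=1.608215, sinh=1.259506; start (x,ẋ)=(0.030100, -0.094800) → end (x,ẋ)=(0.020978, 0.031624)
phase 2: p=0.3198, T=0.410, ωT=1.371245, cosh=2.097022, sinh=1.843231; start (x,ẋ)=(0.020978, 0.031624) → end (x,ẋ)=(-0.289407, -1.775827)
phase 3: p=0.6487, T=0.276, ωT=0.923082, cosh=1.457164, sinh=1.059872; start (x,ẋ)=(-0.289407, -1.775827) → end (x,ẋ)=(-1.281036, -5.913018)

1 0.3150 0.0210 0.0316
2 0.7250 -0.2894 -1.7758
3 1.0010 -1.2810 -5.9130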